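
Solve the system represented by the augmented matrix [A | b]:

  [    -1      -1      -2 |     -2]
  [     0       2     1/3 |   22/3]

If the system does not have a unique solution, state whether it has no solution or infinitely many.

Row-reduce:
R1 ← R1 / (-1).
R2 ← R2 / (2).
R1 ← R1 − 1·R2.
Rank is 2 with 3 unknowns, leaving x_3 free.

infinitely many solutions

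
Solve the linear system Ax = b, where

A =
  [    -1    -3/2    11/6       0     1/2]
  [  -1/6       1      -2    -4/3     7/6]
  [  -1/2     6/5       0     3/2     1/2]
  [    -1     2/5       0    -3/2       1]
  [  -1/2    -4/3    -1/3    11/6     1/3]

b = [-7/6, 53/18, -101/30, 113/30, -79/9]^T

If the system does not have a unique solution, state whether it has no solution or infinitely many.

x_1 = 2, x_2 = 3/2, x_3 = 3/2, x_4 = -3, x_5 = 2/3

Row-reduce the augmented matrix:
R1 ← R1 / (-1).
R2 ← R2 + 1/6·R1.
R3 ← R3 + 1/2·R1.
R4 ← R4 + 1·R1.
R5 ← R5 + 1/2·R1.
R2 ← R2 / (5/4).
R1 ← R1 − 3/2·R2.
R3 ← R3 − 39/20·R2.
R4 ← R4 − 19/10·R2.
R5 ← R5 + 7/12·R2.
R3 ← R3 / (67/25).
R1 ← R1 − 14/15·R3.
R2 ← R2 + 83/45·R3.
R4 ← R4 − 376/225·R3.
R5 ← R5 + 314/135·R3.
R4 ← R4 / (-2057/1206).
R1 ← R1 − 71/201·R4.
R2 ← R2 − 1685/1206·R4.
R3 ← R3 − 179/134·R4.
R5 ← R5 − 15623/3618·R4.
R5 ← R5 / (-937/726).
R1 ← R1 + 2777/2057·R5.
R2 ← R2 + 675/2057·R5.
R3 ← R3 + 1506/2057·R5.
R4 ← R4 − 300/2057·R5.
Reading off the reduced rows gives x_1 = 2, x_2 = 3/2, x_3 = 3/2, x_4 = -3, x_5 = 2/3.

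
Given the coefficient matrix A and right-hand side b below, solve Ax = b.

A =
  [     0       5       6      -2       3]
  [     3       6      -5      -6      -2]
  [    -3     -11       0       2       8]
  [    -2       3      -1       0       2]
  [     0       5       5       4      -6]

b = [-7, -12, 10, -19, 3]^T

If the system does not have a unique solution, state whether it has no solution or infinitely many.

Row-reduce:
Swap R1 and R2.
R1 ← R1 / (3).
R3 ← R3 + 3·R1.
R4 ← R4 + 2·R1.
R2 ← R2 / (5).
R1 ← R1 − 2·R2.
R3 ← R3 + 5·R2.
R4 ← R4 − 7·R2.
R5 ← R5 − 5·R2.
R1 ← R1 + 61/15·R3.
R2 ← R2 − 6/5·R3.
R4 ← R4 + 191/15·R3.
R5 ← R5 + 1·R3.
R4 ← R4 / (-388/5).
R1 ← R1 + 128/5·R4.
R2 ← R2 − 34/5·R4.
R3 ← R3 + 6·R4.
Row 5 reduces to 0 = 1, a contradiction. The system is inconsistent.

no solution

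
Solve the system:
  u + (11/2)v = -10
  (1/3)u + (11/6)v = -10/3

Row-reduce:
R2 ← R2 − 1/3·R1.
Rank is 1 with 2 unknowns, leaving v free.

infinitely many solutions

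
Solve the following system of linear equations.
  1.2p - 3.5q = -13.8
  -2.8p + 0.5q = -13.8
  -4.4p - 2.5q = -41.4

p = 6, q = 6

Row-reduce the augmented matrix:
R1 ← R1 / (6/5).
R2 ← R2 + 14/5·R1.
R3 ← R3 + 22/5·R1.
R2 ← R2 / (-23/3).
R1 ← R1 + 35/12·R2.
R3 ← R3 + 46/3·R2.
R3 reduces to 0 = 0, so the extra equation is consistent.
Reading off the reduced rows gives p = 6, q = 6.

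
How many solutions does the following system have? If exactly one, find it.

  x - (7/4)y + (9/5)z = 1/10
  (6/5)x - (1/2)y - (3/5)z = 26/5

Row-reduce:
R2 ← R2 − 6/5·R1.
R2 ← R2 / (8/5).
R1 ← R1 + 7/4·R2.
Rank is 2 with 3 unknowns, leaving z free.

infinitely many solutions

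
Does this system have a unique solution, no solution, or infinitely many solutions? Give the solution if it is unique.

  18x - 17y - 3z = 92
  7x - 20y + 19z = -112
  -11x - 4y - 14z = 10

Row-reduce the augmented matrix:
R1 ← R1 / (18).
R2 ← R2 − 7·R1.
R3 ← R3 + 11·R1.
R2 ← R2 / (-241/18).
R1 ← R1 + 17/18·R2.
R3 ← R3 + 259/18·R2.
R3 ← R3 / (-9039/241).
R1 ← R1 + 383/241·R3.
R2 ← R2 + 363/241·R3.
Reading off the reduced rows gives x = 6, y = 2, z = -6.

x = 6, y = 2, z = -6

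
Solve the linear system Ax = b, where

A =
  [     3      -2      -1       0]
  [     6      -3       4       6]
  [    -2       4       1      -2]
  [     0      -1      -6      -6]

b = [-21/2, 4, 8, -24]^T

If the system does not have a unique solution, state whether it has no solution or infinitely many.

no solution

Row-reduce:
R1 ← R1 / (3).
R2 ← R2 − 6·R1.
R3 ← R3 + 2·R1.
R1 ← R1 + 2/3·R2.
R3 ← R3 − 8/3·R2.
R4 ← R4 + 1·R2.
R3 ← R3 / (-47/3).
R1 ← R1 − 11/3·R3.
R2 ← R2 − 6·R3.
Row 4 reduces to 0 = 1, a contradiction. The system is inconsistent.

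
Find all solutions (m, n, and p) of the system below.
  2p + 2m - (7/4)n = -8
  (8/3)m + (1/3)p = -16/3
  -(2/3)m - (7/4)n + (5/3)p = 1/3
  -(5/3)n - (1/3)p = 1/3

no solution

Row-reduce:
R1 ← R1 / (2).
R2 ← R2 − 8/3·R1.
R3 ← R3 + 2/3·R1.
R2 ← R2 / (7/3).
R1 ← R1 + 7/8·R2.
R3 ← R3 + 7/3·R2.
R4 ← R4 + 5/3·R2.
Swap R3 and R4.
R3 ← R3 / (-2).
R1 ← R1 − 1/8·R3.
R2 ← R2 + 1·R3.
Row 4 reduces to 0 = 3, a contradiction. The system is inconsistent.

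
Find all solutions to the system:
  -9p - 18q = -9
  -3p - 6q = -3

Row-reduce:
R1 ← R1 / (-9).
R2 ← R2 + 3·R1.
Rank is 1 with 2 unknowns, leaving q free.

infinitely many solutions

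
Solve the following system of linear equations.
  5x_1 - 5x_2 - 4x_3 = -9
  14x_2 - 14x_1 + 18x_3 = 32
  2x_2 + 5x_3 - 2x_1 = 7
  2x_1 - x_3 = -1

Row-reduce the augmented matrix:
R1 ← R1 / (5).
R2 ← R2 + 14·R1.
R3 ← R3 + 2·R1.
R4 ← R4 − 2·R1.
Swap R2 and R4.
R2 ← R2 / (2).
R1 ← R1 + 1·R2.
R3 ← R3 / (17/5).
R1 ← R1 + 1/2·R3.
R2 ← R2 − 3/10·R3.
R4 ← R4 − 34/5·R3.
R4 reduces to 0 = 0, so the extra equation is consistent.
Reading off the reduced rows gives x_1 = 0, x_2 = 1, x_3 = 1.

x_1 = 0, x_2 = 1, x_3 = 1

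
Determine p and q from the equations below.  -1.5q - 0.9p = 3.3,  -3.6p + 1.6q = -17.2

p = 3, q = -4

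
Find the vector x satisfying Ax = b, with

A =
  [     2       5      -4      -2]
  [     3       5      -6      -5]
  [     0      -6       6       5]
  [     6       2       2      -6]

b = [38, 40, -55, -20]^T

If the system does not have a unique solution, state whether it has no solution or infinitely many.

x_1 = -3, x_2 = 6, x_3 = -4, x_4 = 1

Row-reduce the augmented matrix:
R1 ← R1 / (2).
R2 ← R2 − 3·R1.
R4 ← R4 − 6·R1.
R2 ← R2 / (-5/2).
R1 ← R1 − 5/2·R2.
R3 ← R3 + 6·R2.
R4 ← R4 + 13·R2.
R3 ← R3 / (6).
R1 ← R1 + 2·R3.
R4 ← R4 − 14·R3.
R4 ← R4 / (-187/15).
R1 ← R1 − 4/15·R4.
R2 ← R2 − 4/5·R4.
R3 ← R3 − 49/30·R4.
Reading off the reduced rows gives x_1 = -3, x_2 = 6, x_3 = -4, x_4 = 1.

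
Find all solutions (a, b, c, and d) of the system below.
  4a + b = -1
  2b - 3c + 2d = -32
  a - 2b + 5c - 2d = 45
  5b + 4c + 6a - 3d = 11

a = 1, b = -5, c = 6, d = -2

Row-reduce the augmented matrix:
R1 ← R1 / (4).
R3 ← R3 − 1·R1.
R4 ← R4 − 6·R1.
R2 ← R2 / (2).
R1 ← R1 − 1/4·R2.
R3 ← R3 + 9/4·R2.
R4 ← R4 − 7/2·R2.
R3 ← R3 / (13/8).
R1 ← R1 − 3/8·R3.
R2 ← R2 + 3/2·R3.
R4 ← R4 − 37/4·R3.
R4 ← R4 / (-103/13).
R1 ← R1 + 4/13·R4.
R2 ← R2 − 16/13·R4.
R3 ← R3 − 2/13·R4.
Reading off the reduced rows gives a = 1, b = -5, c = 6, d = -2.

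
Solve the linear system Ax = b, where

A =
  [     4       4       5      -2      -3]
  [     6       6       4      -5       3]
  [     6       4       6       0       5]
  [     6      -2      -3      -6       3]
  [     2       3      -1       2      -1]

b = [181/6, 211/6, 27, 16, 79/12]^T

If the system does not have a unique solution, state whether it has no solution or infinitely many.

x_1 = 3, x_2 = 5/4, x_3 = 3/2, x_4 = -4/3, x_5 = -1

Row-reduce the augmented matrix:
R1 ← R1 / (4).
R2 ← R2 − 6·R1.
R3 ← R3 − 6·R1.
R4 ← R4 − 6·R1.
R5 ← R5 − 2·R1.
Swap R2 and R3.
R2 ← R2 / (-2).
R1 ← R1 − 1·R2.
R4 ← R4 + 8·R2.
R5 ← R5 − 1·R2.
R3 ← R3 / (-7/2).
R1 ← R1 − 1/2·R3.
R2 ← R2 − 3/4·R3.
R4 ← R4 + 9/2·R3.
R5 ← R5 + 17/4·R3.
R4 ← R4 / (-87/7).
R1 ← R1 − 5/7·R4.
R2 ← R2 + 27/14·R4.
R3 ← R3 − 4/7·R4.
R5 ← R5 − 97/14·R4.
R5 ← R5 / (-4565/174).
R1 ← R1 − 481/174·R5.
R2 ← R2 − 179/58·R5.
R3 ← R3 + 347/87·R5.
R4 ← R4 − 281/87·R5.
Reading off the reduced rows gives x_1 = 3, x_2 = 5/4, x_3 = 3/2, x_4 = -4/3, x_5 = -1.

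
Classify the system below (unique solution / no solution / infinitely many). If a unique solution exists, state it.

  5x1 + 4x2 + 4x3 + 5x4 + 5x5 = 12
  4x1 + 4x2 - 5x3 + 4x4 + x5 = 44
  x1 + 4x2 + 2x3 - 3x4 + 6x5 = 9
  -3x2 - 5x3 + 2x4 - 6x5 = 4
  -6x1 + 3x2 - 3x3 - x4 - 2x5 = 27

Row-reduce the augmented matrix:
R1 ← R1 / (5).
R2 ← R2 − 4·R1.
R3 ← R3 − 1·R1.
R5 ← R5 + 6·R1.
R2 ← R2 / (4/5).
R1 ← R1 − 4/5·R2.
R3 ← R3 − 16/5·R2.
R4 ← R4 + 3·R2.
R5 ← R5 − 39/5·R2.
R3 ← R3 / (34).
R1 ← R1 − 9·R3.
R2 ← R2 + 41/4·R3.
R4 ← R4 + 143/4·R3.
R5 ← R5 − 327/4·R3.
R4 ← R4 / (-75/34).
R1 ← R1 − 35/17·R4.
R2 ← R2 + 41/34·R4.
R3 ← R3 + 2/17·R4.
R5 ← R5 − 497/34·R4.
R5 ← R5 / (-209/60).
R1 ← R1 − 1/12·R5.
R2 ← R2 − 31/30·R5.
R3 ← R3 − 7/15·R5.
R4 ← R4 + 17/60·R5.
Reading off the reduced rows gives x1 = -2, x2 = 3, x3 = -5, x4 = 3, x5 = 3.

x1 = -2, x2 = 3, x3 = -5, x4 = 3, x5 = 3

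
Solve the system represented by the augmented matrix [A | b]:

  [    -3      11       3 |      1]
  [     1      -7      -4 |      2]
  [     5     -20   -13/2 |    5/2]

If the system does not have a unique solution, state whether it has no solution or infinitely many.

Row-reduce:
R1 ← R1 / (-3).
R2 ← R2 − 1·R1.
R3 ← R3 − 5·R1.
R2 ← R2 / (-10/3).
R1 ← R1 + 11/3·R2.
R3 ← R3 + 5/3·R2.
Row 3 reduces to 0 = 3, a contradiction. The system is inconsistent.

no solution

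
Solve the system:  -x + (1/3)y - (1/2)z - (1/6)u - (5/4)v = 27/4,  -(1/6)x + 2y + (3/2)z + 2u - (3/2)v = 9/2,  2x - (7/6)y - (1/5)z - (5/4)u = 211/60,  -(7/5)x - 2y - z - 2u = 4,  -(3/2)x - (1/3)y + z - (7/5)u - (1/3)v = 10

x = 0, y = 2, z = 2, u = -5, v = -5

Row-reduce the augmented matrix:
R1 ← R1 / (-1).
R2 ← R2 + 1/6·R1.
R3 ← R3 − 2·R1.
R4 ← R4 + 7/5·R1.
R5 ← R5 + 3/2·R1.
R2 ← R2 / (35/18).
R1 ← R1 + 1/3·R2.
R3 ← R3 + 1/2·R2.
R4 ← R4 + 37/15·R2.
R5 ← R5 + 5/6·R2.
R3 ← R3 / (-111/140).
R1 ← R1 − 27/35·R3.
R2 ← R2 − 57/70·R3.
R4 ← R4 − 299/175·R3.
R5 ← R5 − 17/7·R3.
R4 ← R4 / (-12343/8325).
R1 ← R1 + 96/185·R4.
R2 ← R2 + 53/1110·R4.
R3 ← R3 − 446/333·R4.
R5 ← R5 + 11767/3330·R4.
R5 ← R5 / (4882879/740580).
R1 ← R1 − 9135/24686·R5.
R2 ← R2 + 83439/24686·R5.
R3 ← R3 + 45435/24686·R5.
R4 ← R4 − 49881/12343·R5.
Reading off the reduced rows gives x = 0, y = 2, z = 2, u = -5, v = -5.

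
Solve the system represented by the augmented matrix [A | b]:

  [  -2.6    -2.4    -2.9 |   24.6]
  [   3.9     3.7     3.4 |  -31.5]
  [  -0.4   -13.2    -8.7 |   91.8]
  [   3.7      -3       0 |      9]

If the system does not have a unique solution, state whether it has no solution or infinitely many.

Row-reduce the augmented matrix:
R1 ← R1 / (-13/5).
R2 ← R2 − 39/10·R1.
R3 ← R3 + 2/5·R1.
R4 ← R4 − 37/10·R1.
R2 ← R2 / (1/10).
R1 ← R1 − 12/13·R2.
R3 ← R3 + 834/65·R2.
R4 ← R4 + 417/65·R2.
R3 ← R3 / (-16919/130).
R1 ← R1 − 257/26·R3.
R2 ← R2 + 19/2·R3.
R4 ← R4 + 16919/260·R3.
R4 reduces to 0 = 0, so the extra equation is consistent.
Reading off the reduced rows gives x_1 = 0, x_2 = -3, x_3 = -6.

x_1 = 0, x_2 = -3, x_3 = -6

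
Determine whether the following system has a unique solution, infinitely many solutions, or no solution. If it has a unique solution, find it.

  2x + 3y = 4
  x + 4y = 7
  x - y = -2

no solution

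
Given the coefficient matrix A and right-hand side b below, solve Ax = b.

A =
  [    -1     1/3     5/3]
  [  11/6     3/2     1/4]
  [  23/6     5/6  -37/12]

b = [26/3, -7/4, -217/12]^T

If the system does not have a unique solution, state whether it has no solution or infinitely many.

Row-reduce:
R1 ← R1 / (-1).
R2 ← R2 − 11/6·R1.
R3 ← R3 − 23/6·R1.
R2 ← R2 / (19/9).
R1 ← R1 + 1/3·R2.
R3 ← R3 − 19/9·R2.
Row 3 reduces to 0 = 1, a contradiction. The system is inconsistent.

no solution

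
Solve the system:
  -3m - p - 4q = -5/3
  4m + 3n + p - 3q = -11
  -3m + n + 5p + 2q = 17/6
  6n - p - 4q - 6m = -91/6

m = -1/2, n = -5/2, p = 1/2, q = 2/3

Row-reduce the augmented matrix:
R1 ← R1 / (-3).
R2 ← R2 − 4·R1.
R3 ← R3 + 3·R1.
R4 ← R4 + 6·R1.
R2 ← R2 / (3).
R3 ← R3 − 1·R2.
R4 ← R4 − 6·R2.
R3 ← R3 / (55/9).
R1 ← R1 − 1/3·R3.
R2 ← R2 + 1/9·R3.
R4 ← R4 − 5/3·R3.
R4 ← R4 / (201/11).
R1 ← R1 − 47/55·R4.
R2 ← R2 + 144/55·R4.
R3 ← R3 − 79/55·R4.
Reading off the reduced rows gives m = -1/2, n = -5/2, p = 1/2, q = 2/3.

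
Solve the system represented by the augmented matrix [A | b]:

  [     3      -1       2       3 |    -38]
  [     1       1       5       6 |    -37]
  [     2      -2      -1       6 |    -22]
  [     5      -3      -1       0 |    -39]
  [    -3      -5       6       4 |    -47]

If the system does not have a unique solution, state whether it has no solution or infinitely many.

Row-reduce the augmented matrix:
R1 ← R1 / (3).
R2 ← R2 − 1·R1.
R3 ← R3 − 2·R1.
R4 ← R4 − 5·R1.
R5 ← R5 + 3·R1.
R2 ← R2 / (4/3).
R1 ← R1 + 1/3·R2.
R3 ← R3 + 4/3·R2.
R4 ← R4 + 4/3·R2.
R5 ← R5 + 6·R2.
R3 ← R3 / (2).
R1 ← R1 − 7/4·R3.
R2 ← R2 − 13/4·R3.
R5 ← R5 − 55/2·R3.
Swap R4 and R5.
R4 ← R4 / (-377/4).
R1 ← R1 + 45/8·R4.
R2 ← R2 + 87/8·R4.
R3 ← R3 − 9/2·R4.
R5 reduces to 0 = 0, so the extra equation is consistent.
Reading off the reduced rows gives x_1 = -6, x_2 = 5, x_3 = -6, x_4 = -1.

x_1 = -6, x_2 = 5, x_3 = -6, x_4 = -1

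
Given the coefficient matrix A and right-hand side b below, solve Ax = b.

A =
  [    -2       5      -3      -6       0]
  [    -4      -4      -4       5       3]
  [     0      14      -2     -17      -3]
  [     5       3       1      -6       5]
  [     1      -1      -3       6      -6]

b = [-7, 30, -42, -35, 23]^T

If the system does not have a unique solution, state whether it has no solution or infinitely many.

Row-reduce:
R1 ← R1 / (-2).
R2 ← R2 + 4·R1.
R4 ← R4 − 5·R1.
R5 ← R5 − 1·R1.
R2 ← R2 / (-14).
R1 ← R1 + 5/2·R2.
R3 ← R3 − 14·R2.
R4 ← R4 − 31/2·R2.
R5 ← R5 − 3/2·R2.
Swap R3 and R4.
R3 ← R3 / (-30/7).
R1 ← R1 − 8/7·R3.
R2 ← R2 + 1/7·R3.
R5 ← R5 + 30/7·R3.
Swap R4 and R5.
R4 ← R4 / (7).
R1 ← R1 + 37/60·R4.
R2 ← R2 + 137/120·R4.
R3 ← R3 − 61/120·R4.
Row 5 reduces to 0 = 2, a contradiction. The system is inconsistent.

no solution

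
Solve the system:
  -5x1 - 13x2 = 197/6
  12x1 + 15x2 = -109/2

x1 = -8/3, x2 = -3/2

Row-reduce the augmented matrix:
R1 ← R1 / (-5).
R2 ← R2 − 12·R1.
R2 ← R2 / (-81/5).
R1 ← R1 − 13/5·R2.
Reading off the reduced rows gives x1 = -8/3, x2 = -3/2.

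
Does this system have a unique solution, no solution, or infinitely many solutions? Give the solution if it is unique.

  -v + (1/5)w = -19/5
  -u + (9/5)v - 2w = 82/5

infinitely many solutions

Row-reduce:
Swap R1 and R2.
R1 ← R1 / (-1).
R2 ← R2 / (-1).
R1 ← R1 + 9/5·R2.
Rank is 2 with 3 unknowns, leaving w free.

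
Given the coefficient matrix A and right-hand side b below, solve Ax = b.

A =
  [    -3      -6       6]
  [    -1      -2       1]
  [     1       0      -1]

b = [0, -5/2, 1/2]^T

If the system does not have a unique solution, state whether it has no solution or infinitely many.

x_1 = 3, x_2 = 1, x_3 = 5/2

Row-reduce the augmented matrix:
R1 ← R1 / (-3).
R2 ← R2 + 1·R1.
R3 ← R3 − 1·R1.
Swap R2 and R3.
R2 ← R2 / (-2).
R1 ← R1 − 2·R2.
R3 ← R3 / (-1).
R1 ← R1 + 1·R3.
R2 ← R2 + 1/2·R3.
Reading off the reduced rows gives x_1 = 3, x_2 = 1, x_3 = 5/2.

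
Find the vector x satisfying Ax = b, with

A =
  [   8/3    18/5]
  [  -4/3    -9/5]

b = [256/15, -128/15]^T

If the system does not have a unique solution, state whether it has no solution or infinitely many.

infinitely many solutions

Row-reduce:
R1 ← R1 / (8/3).
R2 ← R2 + 4/3·R1.
Rank is 1 with 2 unknowns, leaving x_2 free.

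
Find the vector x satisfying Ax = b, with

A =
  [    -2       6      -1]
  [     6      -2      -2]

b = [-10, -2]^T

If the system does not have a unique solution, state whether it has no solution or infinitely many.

infinitely many solutions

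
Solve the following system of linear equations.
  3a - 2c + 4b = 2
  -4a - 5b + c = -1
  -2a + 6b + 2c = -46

Row-reduce the augmented matrix:
R1 ← R1 / (3).
R2 ← R2 + 4·R1.
R3 ← R3 + 2·R1.
R2 ← R2 / (1/3).
R1 ← R1 − 4/3·R2.
R3 ← R3 − 26/3·R2.
R3 ← R3 / (44).
R1 ← R1 − 6·R3.
R2 ← R2 + 5·R3.
Reading off the reduced rows gives a = 6, b = -5, c = -2.

a = 6, b = -5, c = -2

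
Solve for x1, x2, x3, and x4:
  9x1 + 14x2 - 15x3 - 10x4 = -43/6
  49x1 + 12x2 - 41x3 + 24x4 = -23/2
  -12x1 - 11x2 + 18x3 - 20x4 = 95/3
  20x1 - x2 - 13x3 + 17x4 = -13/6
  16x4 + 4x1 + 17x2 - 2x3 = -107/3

x1 = 1, x2 = -4/3, x3 = 1/2, x4 = -1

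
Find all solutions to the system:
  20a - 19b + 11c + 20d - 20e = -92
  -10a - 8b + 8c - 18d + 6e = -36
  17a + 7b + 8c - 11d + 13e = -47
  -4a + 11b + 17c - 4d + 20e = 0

infinitely many solutions

Row-reduce:
R1 ← R1 / (20).
R2 ← R2 + 10·R1.
R3 ← R3 − 17·R1.
R4 ← R4 + 4·R1.
R2 ← R2 / (-35/2).
R1 ← R1 + 19/20·R2.
R3 ← R3 − 463/20·R2.
R4 ← R4 − 36/5·R2.
R3 ← R3 / (2889/175).
R1 ← R1 + 32/175·R3.
R2 ← R2 + 27/35·R3.
R4 ← R4 − 4332/175·R3.
R4 ← R4 / (52544/963).
R1 ← R1 − 2909/2889·R4.
R2 ← R2 + 144/107·R4.
R3 ← R3 + 6752/2889·R4.
Rank is 4 with 5 unknowns, leaving e free.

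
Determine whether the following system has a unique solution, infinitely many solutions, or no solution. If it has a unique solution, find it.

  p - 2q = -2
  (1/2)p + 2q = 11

p = 6, q = 4

From equation 1: p = -2 + 2·q.
Substitute into equation 2 and solve: q = 4.
Then p = 6.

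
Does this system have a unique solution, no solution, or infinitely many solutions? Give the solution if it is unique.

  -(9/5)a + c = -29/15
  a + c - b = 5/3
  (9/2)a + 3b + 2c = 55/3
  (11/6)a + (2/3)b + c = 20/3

a = 2, b = 2, c = 5/3

Row-reduce the augmented matrix:
R1 ← R1 / (-9/5).
R2 ← R2 − 1·R1.
R3 ← R3 − 9/2·R1.
R4 ← R4 − 11/6·R1.
R2 ← R2 / (-1).
R3 ← R3 − 3·R2.
R4 ← R4 − 2/3·R2.
R3 ← R3 / (55/6).
R1 ← R1 + 5/9·R3.
R2 ← R2 + 14/9·R3.
R4 ← R4 − 55/18·R3.
R4 reduces to 0 = 0, so the extra equation is consistent.
Reading off the reduced rows gives a = 2, b = 2, c = 5/3.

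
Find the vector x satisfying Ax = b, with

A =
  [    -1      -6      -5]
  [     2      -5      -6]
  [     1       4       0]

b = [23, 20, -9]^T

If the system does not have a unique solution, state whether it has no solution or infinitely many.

x_1 = -1, x_2 = -2, x_3 = -2

Row-reduce the augmented matrix:
R1 ← R1 / (-1).
R2 ← R2 − 2·R1.
R3 ← R3 − 1·R1.
R2 ← R2 / (-17).
R1 ← R1 − 6·R2.
R3 ← R3 + 2·R2.
R3 ← R3 / (-53/17).
R1 ← R1 + 11/17·R3.
R2 ← R2 − 16/17·R3.
Reading off the reduced rows gives x_1 = -1, x_2 = -2, x_3 = -2.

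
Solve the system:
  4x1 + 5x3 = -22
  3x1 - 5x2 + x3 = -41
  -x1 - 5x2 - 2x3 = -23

x1 = -3, x2 = 6, x3 = -2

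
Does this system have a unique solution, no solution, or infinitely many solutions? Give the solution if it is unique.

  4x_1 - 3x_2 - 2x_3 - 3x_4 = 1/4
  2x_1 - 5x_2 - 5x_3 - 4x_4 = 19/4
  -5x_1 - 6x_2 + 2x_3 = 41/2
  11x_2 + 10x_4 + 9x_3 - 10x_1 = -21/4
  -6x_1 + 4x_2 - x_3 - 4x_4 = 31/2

x_1 = -2, x_2 = -5/4, x_3 = 3/2, x_4 = -5/2

Row-reduce the augmented matrix:
R1 ← R1 / (4).
R2 ← R2 − 2·R1.
R3 ← R3 + 5·R1.
R4 ← R4 + 10·R1.
R5 ← R5 + 6·R1.
R2 ← R2 / (-7/2).
R1 ← R1 + 3/4·R2.
R3 ← R3 + 39/4·R2.
R4 ← R4 − 7/2·R2.
R5 ← R5 + 1/2·R2.
R3 ← R3 / (149/14).
R1 ← R1 − 5/14·R3.
R2 ← R2 − 8/7·R3.
R5 ← R5 + 24/7·R3.
Swap R4 and R5.
R4 ← R4 / (-1059/149).
R1 ← R1 + 48/149·R4.
R2 ← R2 − 55/149·R4.
R3 ← R3 − 45/149·R4.
R5 reduces to 0 = 0, so the extra equation is consistent.
Reading off the reduced rows gives x_1 = -2, x_2 = -5/4, x_3 = 3/2, x_4 = -5/2.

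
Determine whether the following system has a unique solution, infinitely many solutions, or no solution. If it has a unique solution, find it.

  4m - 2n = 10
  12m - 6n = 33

no solution

Row-reduce:
R1 ← R1 / (4).
R2 ← R2 − 12·R1.
Row 2 reduces to 0 = 3, a contradiction. The system is inconsistent.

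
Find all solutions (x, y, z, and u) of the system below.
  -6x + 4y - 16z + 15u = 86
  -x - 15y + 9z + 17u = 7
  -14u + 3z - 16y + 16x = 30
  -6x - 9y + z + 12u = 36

Row-reduce the augmented matrix:
R1 ← R1 / (-6).
R2 ← R2 + 1·R1.
R3 ← R3 − 16·R1.
R4 ← R4 + 6·R1.
R2 ← R2 / (-47/3).
R1 ← R1 + 2/3·R2.
R3 ← R3 + 16/3·R2.
R4 ← R4 + 13·R2.
R3 ← R3 / (-2051/47).
R1 ← R1 − 102/47·R3.
R2 ← R2 + 35/47·R3.
R4 ← R4 − 344/47·R3.
R4 ← R4 / (-47169/4102).
R1 ← R1 + 8489/4102·R4.
R2 ← R2 + 753/586·R4.
R3 ← R3 + 990/2051·R4.
Reading off the reduced rows gives x = -1, y = -4, z = -6, u = 0.

x = -1, y = -4, z = -6, u = 0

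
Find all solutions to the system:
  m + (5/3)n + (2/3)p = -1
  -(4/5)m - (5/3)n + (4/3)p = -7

infinitely many solutions

Row-reduce:
R2 ← R2 + 4/5·R1.
R2 ← R2 / (-1/3).
R1 ← R1 − 5/3·R2.
Rank is 2 with 3 unknowns, leaving p free.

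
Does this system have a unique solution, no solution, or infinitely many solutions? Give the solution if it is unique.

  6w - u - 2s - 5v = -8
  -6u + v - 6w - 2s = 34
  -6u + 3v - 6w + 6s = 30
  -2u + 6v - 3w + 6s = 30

u = -6, v = 6, w = 2, s = -2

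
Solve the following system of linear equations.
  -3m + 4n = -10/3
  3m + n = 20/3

m = 2, n = 2/3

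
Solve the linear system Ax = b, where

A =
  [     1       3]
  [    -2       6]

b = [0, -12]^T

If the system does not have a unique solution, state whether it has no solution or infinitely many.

Row-reduce the augmented matrix:
R2 ← R2 + 2·R1.
R2 ← R2 / (12).
R1 ← R1 − 3·R2.
Reading off the reduced rows gives x_1 = 3, x_2 = -1.

x_1 = 3, x_2 = -1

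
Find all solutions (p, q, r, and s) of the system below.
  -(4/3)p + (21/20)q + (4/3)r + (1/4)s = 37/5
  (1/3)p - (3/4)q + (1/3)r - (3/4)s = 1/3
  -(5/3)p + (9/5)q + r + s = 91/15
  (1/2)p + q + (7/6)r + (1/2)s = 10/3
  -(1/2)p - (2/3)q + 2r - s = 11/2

Row-reduce:
R1 ← R1 / (-4/3).
R2 ← R2 − 1/3·R1.
R3 ← R3 + 5/3·R1.
R4 ← R4 − 1/2·R1.
R5 ← R5 + 1/2·R1.
R2 ← R2 / (-39/80).
R1 ← R1 + 63/80·R2.
R3 ← R3 − 39/80·R2.
R4 ← R4 − 223/160·R2.
R5 ← R5 + 509/480·R2.
Swap R3 and R4.
R3 ← R3 / (418/117).
R1 ← R1 + 27/13·R3.
R2 ← R2 + 160/117·R3.
R5 ← R5 − 35/702·R3.
Swap R4 and R5.
R4 ← R4 / (2111/5016).
R1 ← R1 − 105/836·R4.
R2 ← R2 − 185/209·R4.
R3 ← R3 + 321/836·R4.
Row 5 reduces to 0 = -1, a contradiction. The system is inconsistent.

no solution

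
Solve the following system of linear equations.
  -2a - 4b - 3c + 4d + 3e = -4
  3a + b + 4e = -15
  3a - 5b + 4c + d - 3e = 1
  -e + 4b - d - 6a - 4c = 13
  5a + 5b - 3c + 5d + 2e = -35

no solution

Row-reduce:
R1 ← R1 / (-2).
R2 ← R2 − 3·R1.
R3 ← R3 − 3·R1.
R4 ← R4 + 6·R1.
R5 ← R5 − 5·R1.
R2 ← R2 / (-5).
R1 ← R1 − 2·R2.
R3 ← R3 + 11·R2.
R4 ← R4 − 16·R2.
R5 ← R5 + 5·R2.
R3 ← R3 / (47/5).
R1 ← R1 + 3/10·R3.
R2 ← R2 − 9/10·R3.
R4 ← R4 + 47/5·R3.
R5 ← R5 + 6·R3.
Swap R4 and R5.
R4 ← R4 / (237/47).
R1 ← R1 − 19/94·R4.
R2 ← R2 + 57/94·R4.
R3 ← R3 + 31/47·R4.
Row 5 reduces to 0 = -1, a contradiction. The system is inconsistent.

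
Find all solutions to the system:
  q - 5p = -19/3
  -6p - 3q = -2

From equation 1: q = -19/3 + 5·p.
Substitute into equation 2 and solve: p = 1.
Then q = -4/3.

p = 1, q = -4/3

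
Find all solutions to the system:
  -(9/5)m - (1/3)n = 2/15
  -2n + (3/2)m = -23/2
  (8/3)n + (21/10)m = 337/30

Row-reduce the augmented matrix:
R1 ← R1 / (-9/5).
R2 ← R2 − 3/2·R1.
R3 ← R3 − 21/10·R1.
R2 ← R2 / (-41/18).
R1 ← R1 − 5/27·R2.
R3 ← R3 − 41/18·R2.
R3 reduces to 0 = 0, so the extra equation is consistent.
Reading off the reduced rows gives m = -1, n = 5.

m = -1, n = 5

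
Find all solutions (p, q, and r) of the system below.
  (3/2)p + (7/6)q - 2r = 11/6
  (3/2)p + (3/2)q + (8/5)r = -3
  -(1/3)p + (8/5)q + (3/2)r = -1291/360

Row-reduce the augmented matrix:
R1 ← R1 / (3/2).
R2 ← R2 − 3/2·R1.
R3 ← R3 + 1/3·R1.
R2 ← R2 / (1/3).
R1 ← R1 − 7/9·R2.
R3 ← R3 − 251/135·R2.
R3 ← R3 / (-8561/450).
R1 ← R1 + 146/15·R3.
R2 ← R2 − 54/5·R3.
Reading off the reduced rows gives p = 1/3, q = -1, r = -5/4.

p = 1/3, q = -1, r = -5/4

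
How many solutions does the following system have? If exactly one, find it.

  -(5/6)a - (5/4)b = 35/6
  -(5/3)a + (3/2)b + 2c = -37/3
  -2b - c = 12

infinitely many solutions

Row-reduce:
R1 ← R1 / (-5/6).
R2 ← R2 + 5/3·R1.
R2 ← R2 / (4).
R1 ← R1 − 3/2·R2.
R3 ← R3 + 2·R2.
Rank is 2 with 3 unknowns, leaving c free.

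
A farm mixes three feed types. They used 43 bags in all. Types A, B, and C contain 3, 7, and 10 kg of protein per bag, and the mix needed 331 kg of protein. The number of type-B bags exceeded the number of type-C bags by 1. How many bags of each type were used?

Let a = type-A bags, b = type-B bags, c = type-C bags.
  a + b + c = 43
  7b + 10c + 3a = 331
  b - c = 1
Row-reduce the augmented matrix:
R2 ← R2 − 3·R1.
R2 ← R2 / (4).
R1 ← R1 − 1·R2.
R3 ← R3 − 1·R2.
R3 ← R3 / (-11/4).
R1 ← R1 + 3/4·R3.
R2 ← R2 − 7/4·R3.
Reading off the reduced rows gives a = 6, b = 19, c = 18.

type-A bags: 6, type-B bags: 19, type-C bags: 18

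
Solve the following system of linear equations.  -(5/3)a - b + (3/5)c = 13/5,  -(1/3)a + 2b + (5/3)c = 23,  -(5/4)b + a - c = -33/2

Row-reduce the augmented matrix:
R1 ← R1 / (-5/3).
R2 ← R2 + 1/3·R1.
R3 ← R3 − 1·R1.
R2 ← R2 / (11/5).
R1 ← R1 − 3/5·R2.
R3 ← R3 + 37/20·R2.
R3 ← R3 / (109/165).
R1 ← R1 + 43/55·R3.
R2 ← R2 − 116/165·R3.
Reading off the reduced rows gives a = -3, b = 6, c = 6.

a = -3, b = 6, c = 6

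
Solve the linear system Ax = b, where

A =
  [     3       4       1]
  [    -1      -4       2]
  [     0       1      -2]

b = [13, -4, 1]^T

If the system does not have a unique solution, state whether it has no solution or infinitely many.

Row-reduce the augmented matrix:
R1 ← R1 / (3).
R2 ← R2 + 1·R1.
R2 ← R2 / (-8/3).
R1 ← R1 − 4/3·R2.
R3 ← R3 − 1·R2.
R3 ← R3 / (-9/8).
R1 ← R1 − 3/2·R3.
R2 ← R2 + 7/8·R3.
Reading off the reduced rows gives x_1 = 6, x_2 = -1, x_3 = -1.

x_1 = 6, x_2 = -1, x_3 = -1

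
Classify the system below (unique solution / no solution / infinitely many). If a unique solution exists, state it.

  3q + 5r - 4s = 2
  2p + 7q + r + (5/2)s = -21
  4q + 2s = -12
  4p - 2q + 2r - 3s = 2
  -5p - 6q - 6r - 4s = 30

no solution

Row-reduce:
Swap R1 and R2.
R1 ← R1 / (2).
R4 ← R4 − 4·R1.
R5 ← R5 + 5·R1.
R2 ← R2 / (3).
R1 ← R1 − 7/2·R2.
R3 ← R3 − 4·R2.
R4 ← R4 + 16·R2.
R5 ← R5 − 23/2·R2.
R3 ← R3 / (-20/3).
R1 ← R1 + 16/3·R3.
R2 ← R2 − 5/3·R3.
R4 ← R4 − 80/3·R3.
R5 ← R5 + 68/3·R3.
Swap R4 and R5.
R4 ← R4 / (-147/20).
R1 ← R1 − 1/20·R4.
R2 ← R2 − 1/2·R4.
R3 ← R3 + 11/10·R4.
Row 5 reduces to 0 = -4, a contradiction. The system is inconsistent.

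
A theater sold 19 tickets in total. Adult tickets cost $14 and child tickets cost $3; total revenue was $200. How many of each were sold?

adult tickets: 13, child tickets: 6

Let a = adult tickets, c = child tickets.
  a + c = 19
  14a + 3c = 200
Row-reduce the augmented matrix:
R2 ← R2 − 14·R1.
R2 ← R2 / (-11).
R1 ← R1 − 1·R2.
Reading off the reduced rows gives a = 13, c = 6.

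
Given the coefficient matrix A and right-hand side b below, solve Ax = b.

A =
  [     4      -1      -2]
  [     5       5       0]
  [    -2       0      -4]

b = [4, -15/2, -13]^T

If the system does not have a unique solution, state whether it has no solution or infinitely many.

x_1 = 3/2, x_2 = -3, x_3 = 5/2

Row-reduce the augmented matrix:
R1 ← R1 / (4).
R2 ← R2 − 5·R1.
R3 ← R3 + 2·R1.
R2 ← R2 / (25/4).
R1 ← R1 + 1/4·R2.
R3 ← R3 + 1/2·R2.
R3 ← R3 / (-24/5).
R1 ← R1 + 2/5·R3.
R2 ← R2 − 2/5·R3.
Reading off the reduced rows gives x_1 = 3/2, x_2 = -3, x_3 = 5/2.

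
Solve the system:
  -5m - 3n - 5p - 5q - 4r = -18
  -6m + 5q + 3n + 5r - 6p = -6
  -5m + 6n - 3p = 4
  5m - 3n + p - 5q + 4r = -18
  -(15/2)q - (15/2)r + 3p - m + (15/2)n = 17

infinitely many solutions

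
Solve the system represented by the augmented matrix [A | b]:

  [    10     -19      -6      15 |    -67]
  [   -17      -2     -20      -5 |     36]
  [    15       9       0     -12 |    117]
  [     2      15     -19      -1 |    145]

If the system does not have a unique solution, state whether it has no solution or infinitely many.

Row-reduce the augmented matrix:
R1 ← R1 / (10).
R2 ← R2 + 17·R1.
R3 ← R3 − 15·R1.
R4 ← R4 − 2·R1.
R2 ← R2 / (-343/10).
R1 ← R1 + 19/10·R2.
R3 ← R3 − 75/2·R2.
R4 ← R4 − 94/5·R2.
R3 ← R3 / (-8238/343).
R1 ← R1 − 368/343·R3.
R2 ← R2 − 302/343·R3.
R4 ← R4 + 11783/343·R3.
R4 ← R4 / (33673/1373).
R1 ← R1 + 241/1373·R4.
R2 ← R2 + 1429/1373·R4.
R3 ← R3 − 691/1373·R4.
Reading off the reduced rows gives x_1 = 3, x_2 = 4, x_3 = -4, x_4 = -3.

x_1 = 3, x_2 = 4, x_3 = -4, x_4 = -3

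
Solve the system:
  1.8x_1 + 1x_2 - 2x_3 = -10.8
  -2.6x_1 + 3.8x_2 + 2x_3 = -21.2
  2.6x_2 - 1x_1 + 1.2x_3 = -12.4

x_1 = 4, x_2 = -6, x_3 = 6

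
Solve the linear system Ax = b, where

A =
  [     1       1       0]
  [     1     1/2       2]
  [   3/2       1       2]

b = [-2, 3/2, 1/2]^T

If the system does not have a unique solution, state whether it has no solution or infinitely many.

infinitely many solutions

Row-reduce:
R2 ← R2 − 1·R1.
R3 ← R3 − 3/2·R1.
R2 ← R2 / (-1/2).
R1 ← R1 − 1·R2.
R3 ← R3 + 1/2·R2.
Rank is 2 with 3 unknowns, leaving x_3 free.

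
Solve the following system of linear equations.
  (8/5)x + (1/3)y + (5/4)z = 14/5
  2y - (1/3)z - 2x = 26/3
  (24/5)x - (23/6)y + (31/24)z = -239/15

infinitely many solutions

Row-reduce:
R1 ← R1 / (8/5).
R2 ← R2 + 2·R1.
R3 ← R3 − 24/5·R1.
R2 ← R2 / (29/12).
R1 ← R1 − 5/24·R2.
R3 ← R3 + 29/6·R2.
Rank is 2 with 3 unknowns, leaving z free.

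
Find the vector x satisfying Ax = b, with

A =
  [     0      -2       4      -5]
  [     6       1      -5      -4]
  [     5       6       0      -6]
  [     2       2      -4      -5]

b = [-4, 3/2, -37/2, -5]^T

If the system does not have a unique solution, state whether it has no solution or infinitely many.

x_1 = 1/2, x_2 = -5/2, x_3 = -1, x_4 = 1

Row-reduce the augmented matrix:
Swap R1 and R2.
R1 ← R1 / (6).
R3 ← R3 − 5·R1.
R4 ← R4 − 2·R1.
R2 ← R2 / (-2).
R1 ← R1 − 1/6·R2.
R3 ← R3 − 31/6·R2.
R4 ← R4 − 5/3·R2.
R3 ← R3 / (29/2).
R1 ← R1 + 1/2·R3.
R2 ← R2 + 2·R3.
R4 ← R4 − 1·R3.
R4 ← R4 / (-196/29).
R1 ← R1 + 47/29·R4.
R2 ← R2 − 61/174·R4.
R3 ← R3 + 187/174·R4.
Reading off the reduced rows gives x_1 = 1/2, x_2 = -5/2, x_3 = -1, x_4 = 1.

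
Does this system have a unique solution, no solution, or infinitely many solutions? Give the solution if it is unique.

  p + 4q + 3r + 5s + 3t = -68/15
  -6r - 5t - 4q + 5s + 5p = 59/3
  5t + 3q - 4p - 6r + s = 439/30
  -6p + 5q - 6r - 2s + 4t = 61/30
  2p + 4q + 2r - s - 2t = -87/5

Row-reduce the augmented matrix:
R2 ← R2 − 5·R1.
R3 ← R3 + 4·R1.
R4 ← R4 + 6·R1.
R5 ← R5 − 2·R1.
R2 ← R2 / (-24).
R1 ← R1 − 4·R2.
R3 ← R3 − 19·R2.
R4 ← R4 − 29·R2.
R5 ← R5 + 4·R2.
R3 ← R3 / (-85/8).
R1 ← R1 + 1/2·R3.
R2 ← R2 − 7/8·R3.
R4 ← R4 + 107/8·R3.
R5 ← R5 + 1/2·R3.
R4 ← R4 / (-227/85).
R1 ← R1 − 121/85·R4.
R2 ← R2 − 107/85·R4.
R3 ← R3 + 124/255·R4.
R5 ← R5 + 2017/255·R4.
R5 ← R5 / (4117/681).
R1 ← R1 + 528/227·R5.
R2 ← R2 + 178/227·R5.
R3 ← R3 − 376/681·R5.
R4 ← R4 − 309/227·R5.
Reading off the reduced rows gives p = 9/5, q = -5/2, r = -7/3, s = 1/3, t = 3.

p = 9/5, q = -5/2, r = -7/3, s = 1/3, t = 3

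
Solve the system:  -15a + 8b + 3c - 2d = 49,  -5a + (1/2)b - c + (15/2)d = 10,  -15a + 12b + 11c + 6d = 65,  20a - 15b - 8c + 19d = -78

Row-reduce:
R1 ← R1 / (-15).
R2 ← R2 + 5·R1.
R3 ← R3 + 15·R1.
R4 ← R4 − 20·R1.
R2 ← R2 / (-13/6).
R1 ← R1 + 8/15·R2.
R3 ← R3 − 4·R2.
R4 ← R4 + 13/3·R2.
R3 ← R3 / (56/13).
R1 ← R1 − 19/65·R3.
R2 ← R2 − 12/13·R3.
Rank is 3 with 4 unknowns, leaving d free.

infinitely many solutions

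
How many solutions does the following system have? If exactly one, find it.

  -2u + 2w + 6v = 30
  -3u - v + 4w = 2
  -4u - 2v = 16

u = -6, v = 4, w = -3

Row-reduce the augmented matrix:
R1 ← R1 / (-2).
R2 ← R2 + 3·R1.
R3 ← R3 + 4·R1.
R2 ← R2 / (-10).
R1 ← R1 + 3·R2.
R3 ← R3 + 14·R2.
R3 ← R3 / (-27/5).
R1 ← R1 + 13/10·R3.
R2 ← R2 + 1/10·R3.
Reading off the reduced rows gives u = -6, v = 4, w = -3.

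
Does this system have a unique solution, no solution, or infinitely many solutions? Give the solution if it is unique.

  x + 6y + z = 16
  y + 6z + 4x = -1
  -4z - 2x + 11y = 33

infinitely many solutions

Row-reduce:
R2 ← R2 − 4·R1.
R3 ← R3 + 2·R1.
R2 ← R2 / (-23).
R1 ← R1 − 6·R2.
R3 ← R3 − 23·R2.
Rank is 2 with 3 unknowns, leaving z free.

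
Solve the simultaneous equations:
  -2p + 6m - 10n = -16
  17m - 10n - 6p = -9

infinitely many solutions

Row-reduce:
R1 ← R1 / (6).
R2 ← R2 − 17·R1.
R2 ← R2 / (55/3).
R1 ← R1 + 5/3·R2.
Rank is 2 with 3 unknowns, leaving p free.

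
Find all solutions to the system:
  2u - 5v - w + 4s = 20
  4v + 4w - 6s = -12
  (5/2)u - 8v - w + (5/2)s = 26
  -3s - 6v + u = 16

Row-reduce:
R1 ← R1 / (2).
R3 ← R3 − 5/2·R1.
R4 ← R4 − 1·R1.
R2 ← R2 / (4).
R1 ← R1 + 5/2·R2.
R3 ← R3 + 7/4·R2.
R4 ← R4 + 7/2·R2.
R3 ← R3 / (2).
R1 ← R1 − 2·R3.
R2 ← R2 − 1·R3.
R4 ← R4 − 4·R3.
Row 4 reduces to 0 = 4, a contradiction. The system is inconsistent.

no solution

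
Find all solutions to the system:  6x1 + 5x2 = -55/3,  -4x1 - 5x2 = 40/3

Row-reduce the augmented matrix:
R1 ← R1 / (6).
R2 ← R2 + 4·R1.
R2 ← R2 / (-5/3).
R1 ← R1 − 5/6·R2.
Reading off the reduced rows gives x1 = -5/2, x2 = -2/3.

x1 = -5/2, x2 = -2/3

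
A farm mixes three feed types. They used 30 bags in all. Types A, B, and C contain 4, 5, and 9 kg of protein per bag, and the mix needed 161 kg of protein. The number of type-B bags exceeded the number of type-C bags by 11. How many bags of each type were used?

type-A bags: 9, type-B bags: 16, type-C bags: 5

Let a = type-A bags, b = type-B bags, c = type-C bags.
  b + c + a = 30
  9c + 4a + 5b = 161
  b - c = 11
Row-reduce the augmented matrix:
R2 ← R2 − 4·R1.
R1 ← R1 − 1·R2.
R3 ← R3 − 1·R2.
R3 ← R3 / (-6).
R1 ← R1 + 4·R3.
R2 ← R2 − 5·R3.
Reading off the reduced rows gives a = 9, b = 16, c = 5.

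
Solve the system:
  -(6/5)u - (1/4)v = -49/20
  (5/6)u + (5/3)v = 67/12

Row-reduce the augmented matrix:
R1 ← R1 / (-6/5).
R2 ← R2 − 5/6·R1.
R2 ← R2 / (215/144).
R1 ← R1 − 5/24·R2.
Reading off the reduced rows gives u = 3/2, v = 13/5.

u = 3/2, v = 13/5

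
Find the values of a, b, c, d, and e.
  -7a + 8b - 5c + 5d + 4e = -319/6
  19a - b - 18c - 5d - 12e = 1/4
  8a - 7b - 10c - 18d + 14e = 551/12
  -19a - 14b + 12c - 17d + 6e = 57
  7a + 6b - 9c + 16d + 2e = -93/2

a = 2, b = -11/4, c = 7/3, d = -3/2, e = 1/2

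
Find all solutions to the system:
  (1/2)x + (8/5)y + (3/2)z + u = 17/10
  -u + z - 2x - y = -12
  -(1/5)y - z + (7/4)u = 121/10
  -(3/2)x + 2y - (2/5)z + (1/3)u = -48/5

x = 4, y = -3, z = -1, u = 6

Row-reduce the augmented matrix:
R1 ← R1 / (1/2).
R2 ← R2 + 2·R1.
R4 ← R4 + 3/2·R1.
R2 ← R2 / (27/5).
R1 ← R1 − 16/5·R2.
R3 ← R3 + 1/5·R2.
R4 ← R4 − 34/5·R2.
R3 ← R3 / (-20/27).
R1 ← R1 + 31/27·R3.
R2 ← R2 − 35/27·R3.
R4 ← R4 + 1273/270·R3.
R4 ← R4 / (-29497/2400).
R1 ← R1 + 213/80·R4.
R2 ← R2 − 61/16·R4.
R3 ← R3 + 201/80·R4.
Reading off the reduced rows gives x = 4, y = -3, z = -1, u = 6.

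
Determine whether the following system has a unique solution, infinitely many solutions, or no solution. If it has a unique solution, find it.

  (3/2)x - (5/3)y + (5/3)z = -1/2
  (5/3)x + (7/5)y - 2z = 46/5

Row-reduce:
R1 ← R1 / (3/2).
R2 ← R2 − 5/3·R1.
R2 ← R2 / (439/135).
R1 ← R1 + 10/9·R2.
Rank is 2 with 3 unknowns, leaving z free.

infinitely many solutions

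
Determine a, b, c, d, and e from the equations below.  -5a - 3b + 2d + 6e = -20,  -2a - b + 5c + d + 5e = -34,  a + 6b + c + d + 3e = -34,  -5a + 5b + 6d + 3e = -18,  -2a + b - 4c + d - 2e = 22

a = -2, b = -2, c = -2, d = 0, e = -6

Row-reduce the augmented matrix:
R1 ← R1 / (-5).
R2 ← R2 + 2·R1.
R3 ← R3 − 1·R1.
R4 ← R4 + 5·R1.
R5 ← R5 + 2·R1.
R2 ← R2 / (1/5).
R1 ← R1 − 3/5·R2.
R3 ← R3 − 27/5·R2.
R4 ← R4 − 8·R2.
R5 ← R5 − 11/5·R2.
R3 ← R3 / (-134).
R1 ← R1 + 15·R3.
R2 ← R2 − 25·R3.
R4 ← R4 + 200·R3.
R5 ← R5 + 59·R3.
R4 ← R4 / (132/67).
R1 ← R1 + 37/67·R4.
R2 ← R2 − 17/67·R4.
R3 ← R3 − 2/67·R4.
R5 ← R5 + 16/67·R4.
R5 ← R5 / (-164/33).
R1 ← R1 + 527/132·R5.
R2 ← R2 − 235/132·R5.
R3 ← R3 − 41/66·R5.
R4 ← R4 + 569/132·R5.
Reading off the reduced rows gives a = -2, b = -2, c = -2, d = 0, e = -6.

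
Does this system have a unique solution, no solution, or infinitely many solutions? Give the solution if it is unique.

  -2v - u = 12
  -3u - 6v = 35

no solution

Row-reduce:
R1 ← R1 / (-1).
R2 ← R2 + 3·R1.
Row 2 reduces to 0 = -1, a contradiction. The system is inconsistent.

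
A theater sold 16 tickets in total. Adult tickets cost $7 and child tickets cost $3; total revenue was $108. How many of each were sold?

adult tickets: 15, child tickets: 1

Let a = adult tickets, c = child tickets.
  a + c = 16
  7a + 3c = 108
Row-reduce the augmented matrix:
R2 ← R2 − 7·R1.
R2 ← R2 / (-4).
R1 ← R1 − 1·R2.
Reading off the reduced rows gives a = 15, c = 1.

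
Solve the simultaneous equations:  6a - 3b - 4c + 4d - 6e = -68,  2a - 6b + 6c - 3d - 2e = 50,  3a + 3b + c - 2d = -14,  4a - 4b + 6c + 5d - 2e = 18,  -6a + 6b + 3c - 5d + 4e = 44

a = -4, b = -4, c = 6, d = -2, e = 4

Row-reduce the augmented matrix:
R1 ← R1 / (6).
R2 ← R2 − 2·R1.
R3 ← R3 − 3·R1.
R4 ← R4 − 4·R1.
R5 ← R5 + 6·R1.
R2 ← R2 / (-5).
R1 ← R1 + 1/2·R2.
R3 ← R3 − 9/2·R2.
R4 ← R4 + 2·R2.
R5 ← R5 − 3·R2.
R3 ← R3 / (48/5).
R1 ← R1 + 7/5·R3.
R2 ← R2 + 22/15·R3.
R4 ← R4 − 86/15·R3.
R5 ← R5 − 17/5·R3.
R4 ← R4 / (1265/144).
R1 ← R1 + 5/96·R4.
R2 ← R2 + 49/144·R4.
R3 ← R3 + 79/96·R4.
R5 ← R5 + 77/96·R4.
R5 ← R5 / (-70/23).
R1 ← R1 + 142/253·R5.
R2 ← R2 − 118/253·R5.
R3 ← R3 − 84/253·R5.
R4 ← R4 − 6/253·R5.
Reading off the reduced rows gives a = -4, b = -4, c = 6, d = -2, e = 4.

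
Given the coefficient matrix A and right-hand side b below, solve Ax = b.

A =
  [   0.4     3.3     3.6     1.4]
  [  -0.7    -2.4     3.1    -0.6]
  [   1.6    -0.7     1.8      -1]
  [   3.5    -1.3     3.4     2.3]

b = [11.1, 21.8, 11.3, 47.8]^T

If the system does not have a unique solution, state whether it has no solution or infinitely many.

x_1 = 3, x_2 = -5, x_3 = 5, x_4 = 6

Row-reduce the augmented matrix:
R1 ← R1 / (2/5).
R2 ← R2 + 7/10·R1.
R3 ← R3 − 8/5·R1.
R4 ← R4 − 7/2·R1.
R2 ← R2 / (27/8).
R1 ← R1 − 33/4·R2.
R3 ← R3 + 139/10·R2.
R4 ← R4 + 1207/40·R2.
R3 ← R3 / (17627/675).
R1 ← R1 + 629/45·R3.
R2 ← R2 − 376/135·R3.
R4 ← R4 − 75523/1350·R3.
R4 ← R4 / (776797/176270).
R1 ← R1 + 8402/17627·R4.
R2 ← R2 − 7746/17627·R4.
R3 ← R3 − 688/17627·R4.
Reading off the reduced rows gives x_1 = 3, x_2 = -5, x_3 = 5, x_4 = 6.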